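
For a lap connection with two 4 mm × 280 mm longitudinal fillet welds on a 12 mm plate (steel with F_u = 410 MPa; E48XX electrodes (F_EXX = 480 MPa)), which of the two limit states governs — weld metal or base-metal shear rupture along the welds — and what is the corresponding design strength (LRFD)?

t_e = 0.707 × 4 = 2.828 mm; L = 560 mm.
Weld metal: φR_n = 0.75 × 0.6 × 480 × 2.828 × 560 × 10⁻³ = 342.1 kN.
Base metal (shear rupture): φR_n = 0.75 × 0.6 × 410 × 12 × 560 × 10⁻³ = 1240 kN.
Governing: weld metal.

φR_n ≈ 342 kN (weld metal governs)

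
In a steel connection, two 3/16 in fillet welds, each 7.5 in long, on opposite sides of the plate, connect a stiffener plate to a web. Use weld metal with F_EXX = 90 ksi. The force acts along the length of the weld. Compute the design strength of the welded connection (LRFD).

φR_n ≈ 80.5 kip

Effective throat t_e = 0.707 × 0.1875 = 0.1326 in.
Total length L = 15 in; A_we = 0.1326 × 15 = 1.988 in².
F_nw = 0.6 F_EXX = 0.6 × 90 = 54 ksi.
φR_n = 0.75 × 54 × 1.988 = 80.53 kip.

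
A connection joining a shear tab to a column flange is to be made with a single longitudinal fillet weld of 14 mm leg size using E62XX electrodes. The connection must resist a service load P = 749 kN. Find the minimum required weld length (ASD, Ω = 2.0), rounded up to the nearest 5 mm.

L = 410 mm

E62XX → F_EXX = 620 MPa.
Throat t_e = 0.707 × 14 = 9.898 mm.
r_n/Ω = (0.6 × 620 × 9.898) / 2.0 = 1841 N/mm = 1.841 kN/mm.
L_req = P / (r_n/Ω) = 749 / 1.841 = 406.8 mm total.
Round up → use L = 410 mm.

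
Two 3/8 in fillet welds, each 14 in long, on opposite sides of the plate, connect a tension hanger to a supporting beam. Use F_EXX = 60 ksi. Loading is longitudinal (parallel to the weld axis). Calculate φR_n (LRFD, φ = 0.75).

Effective throat t_e = 0.707 × 0.375 = 0.2651 in.
Total length L = 28 in; A_we = 0.2651 × 28 = 7.423 in².
F_nw = 0.6 F_EXX = 0.6 × 60 = 36 ksi.
φR_n = 0.75 × 36 × 7.423 = 200.4 kips.

φR_n ≈ 200 kips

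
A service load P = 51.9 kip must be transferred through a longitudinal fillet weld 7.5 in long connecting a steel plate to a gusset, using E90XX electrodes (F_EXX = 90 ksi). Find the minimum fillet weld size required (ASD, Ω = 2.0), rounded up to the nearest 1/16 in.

Total weld length L = 7.5 in.
Required throat t_e = P × Ω / (0.6 F_EXX × L) = 51.9 × 2.0 / (0.6 × 90 × 7.5) = 0.2563 in.
Required leg w = t_e / 0.707 = 0.3625 in → use 3/8 in.

w = 3/8 in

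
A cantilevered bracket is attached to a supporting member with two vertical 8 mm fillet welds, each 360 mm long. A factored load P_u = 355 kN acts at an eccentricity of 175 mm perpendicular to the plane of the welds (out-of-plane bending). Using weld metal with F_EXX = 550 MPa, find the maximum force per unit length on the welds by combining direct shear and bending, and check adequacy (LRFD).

L_w = 2 × 360 = 720 mm; section modulus (unit throat) S = 2 × L²/6 = 43200 mm².
Direct shear f_v = P/L_w = 355×10³/720 = 493.1 N/mm.
Moment M = P × e = 355×10³ × 175 = 62125000 N·mm; bending f_b = M/S = 1438 N/mm.
f_max = √(f_v² + f_b²) = √(493.1² + 1438²) = 1520 N/mm.
φr_n = 0.75 × 0.6 × 550 × (0.707 × 8) = 1400 N/mm → NOT adequate.

f_max ≈ 1520 N/mm; NOT adequate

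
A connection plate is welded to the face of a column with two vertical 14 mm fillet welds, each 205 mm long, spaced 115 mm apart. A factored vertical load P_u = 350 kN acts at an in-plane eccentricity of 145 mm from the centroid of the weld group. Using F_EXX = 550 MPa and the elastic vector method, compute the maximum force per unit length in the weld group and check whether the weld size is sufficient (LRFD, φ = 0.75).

f_max ≈ 2660 N/mm; NOT adequate

Total weld length L_w = 410 mm. Treat welds as unit-width lines.
Polar moment about centroid: J = 2[d³/12 + d(b/2)²] = 2[205³/12 + 205×57.5²] = 2791000 mm³.
Direct shear f_v = P/L_w = 350×10³ / 410 = 853.7 N/mm (vertical).
Torsion M = P·e = 350×10³ × 145 = 50750000 N·mm.
Critical point at (x, y) = (57.5, 102.5) from centroid. f_tx = M·y/J = 1864 N/mm; f_ty = M·x/J = 1045 N/mm.
Resultant f_max = √[f_tx² + (f_v + f_ty)²] = √[1864² + (853.7 + 1045)²] = 2661 N/mm.
Capacity per unit length: φr_n = 0.75 × 0.6 × 550 × (0.707 × 14) = 2450 N/mm.
2661 > 2450 → NOT adequate.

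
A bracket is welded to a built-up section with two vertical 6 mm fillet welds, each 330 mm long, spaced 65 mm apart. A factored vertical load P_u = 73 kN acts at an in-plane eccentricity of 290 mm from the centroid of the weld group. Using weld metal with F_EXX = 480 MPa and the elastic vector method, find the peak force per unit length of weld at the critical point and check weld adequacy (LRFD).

f_max ≈ 564 N/mm; adequate

Total weld length L_w = 660 mm. Treat welds as unit-width lines.
Polar moment about centroid: J = 2[d³/12 + d(b/2)²] = 2[330³/12 + 330×32.5²] = 6687000 mm³.
Direct shear f_v = P/L_w = 73×10³ / 660 = 110.6 N/mm (vertical).
Torsion M = P·e = 73×10³ × 290 = 21170000 N·mm.
Critical point at (x, y) = (32.5, 165) from centroid. f_tx = M·y/J = 522.4 N/mm; f_ty = M·x/J = 102.9 N/mm.
Resultant f_max = √[f_tx² + (f_v + f_ty)²] = √[522.4² + (110.6 + 102.9)²] = 564.3 N/mm.
Capacity per unit length: φr_n = 0.75 × 0.6 × 480 × (0.707 × 6) = 916.3 N/mm.
564.3 ≤ 916.3 → adequate.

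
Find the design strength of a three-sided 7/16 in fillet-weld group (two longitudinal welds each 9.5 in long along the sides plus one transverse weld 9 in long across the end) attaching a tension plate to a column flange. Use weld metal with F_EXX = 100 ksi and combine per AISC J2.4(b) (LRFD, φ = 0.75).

φR_n ≈ 413 kip

t_e = 0.707 × 0.4375 = 0.3093 in.
R_nwl = 0.6 × 100 × 0.3093 × 19 = 352.6 kip (longitudinal, 2 welds).
R_nwt = 0.6 × 100 × 0.3093 × 9 = 167 kip (transverse, base value).
(i) R_nwl + R_nwt = 519.6 kip; (ii) 0.85 R_nwl + 1.5 R_nwt = 550.3 kip.
R_n = max = 550.3 kip [governs: (ii)]; φR_n = 412.7 kip.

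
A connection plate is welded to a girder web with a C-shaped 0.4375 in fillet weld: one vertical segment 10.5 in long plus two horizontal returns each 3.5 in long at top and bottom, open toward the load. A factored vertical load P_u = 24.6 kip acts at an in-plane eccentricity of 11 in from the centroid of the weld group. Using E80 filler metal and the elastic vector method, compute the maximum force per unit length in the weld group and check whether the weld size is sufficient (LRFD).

f_max ≈ 5.99 kip/in; adequate

E80XX → F_EXX = 80 ksi.
Total weld length L_w = 17.5 in. Treat welds as unit-width lines.
Centroid: x̄ = 2×3.5×1.75 / 17.5 = 0.7 in from the vertical weld.
Polar moment about centroid: J = I_x + I_y = [10.5³/12 + 2×3.5×5.25²] + [10.5×0.7² + 2(3.5³/12 + 3.5×1.05²)] = 309.4 in³.
Direct shear f_v = P/L_w = 24.6 / 17.5 = 1.406 kip/in (vertical).
Torsion M = P·e = 24.6 × 11 = 270.6 kip·in.
Critical point at (x, y) = (2.8, 5.25) from centroid. f_tx = M·y/J = 4.591 kip/in; f_ty = M·x/J = 2.449 kip/in.
Resultant f_max = √[f_tx² + (f_v + f_ty)²] = √[4.591² + (1.406 + 2.449)²] = 5.995 kip/in.
Capacity per unit length: φr_n = 0.75 × 0.6 × 80 × (0.707 × 0.4375) = 11.14 kip/in.
5.995 ≤ 11.14 → adequate.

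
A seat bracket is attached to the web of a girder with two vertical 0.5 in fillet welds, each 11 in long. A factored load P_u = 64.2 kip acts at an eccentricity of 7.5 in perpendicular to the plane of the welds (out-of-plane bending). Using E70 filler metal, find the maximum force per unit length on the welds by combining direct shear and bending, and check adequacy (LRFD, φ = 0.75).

f_max ≈ 12.3 kip/in; NOT adequate

E70XX → F_EXX = 70 ksi.
L_w = 2 × 11 = 22 in; section modulus (unit throat) S = 2 × L²/6 = 40.33 in².
Direct shear f_v = P/L_w = 64.2/22 = 2.918 kip/in.
Moment M = P × e = 64.2 × 7.5 = 481.5 kip·in; bending f_b = M/S = 11.94 kip/in.
f_max = √(f_v² + f_b²) = √(2.918² + 11.94²) = 12.29 kip/in.
φr_n = 0.75 × 0.6 × 70 × (0.707 × 0.5) = 11.14 kip/in → NOT adequate.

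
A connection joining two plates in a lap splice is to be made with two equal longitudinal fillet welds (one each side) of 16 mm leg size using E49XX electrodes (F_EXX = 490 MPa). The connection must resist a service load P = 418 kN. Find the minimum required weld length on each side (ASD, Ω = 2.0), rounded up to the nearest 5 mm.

L = 130 mm on each side

Throat t_e = 0.707 × 16 = 11.31 mm.
r_n/Ω = (0.6 × 490 × 11.31) / 2.0 = 1663 N/mm = 1.663 kN/mm.
L_req = P / (r_n/Ω) = 418 / 1.663 = 251.4 mm total.
Per side: 251.4 / 2 = 125.7 mm.
Round up → use L = 130 mm on each side.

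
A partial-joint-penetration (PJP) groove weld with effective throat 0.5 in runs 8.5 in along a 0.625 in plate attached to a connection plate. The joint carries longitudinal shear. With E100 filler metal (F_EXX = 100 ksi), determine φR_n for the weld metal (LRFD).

Effective throat (given) t_e = 0.5 in.
A_we = 0.5 × 8.5 = 4.25 in².
F_nw = 0.6 F_EXX = 60 ksi.
φR_n = 0.75 × 60 × 4.25 = 191.2 kip.

φR_n ≈ 191 kip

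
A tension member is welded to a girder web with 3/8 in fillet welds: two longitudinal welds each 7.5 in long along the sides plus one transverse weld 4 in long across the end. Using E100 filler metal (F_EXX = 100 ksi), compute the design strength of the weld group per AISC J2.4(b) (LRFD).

t_e = 0.707 × 0.375 = 0.2651 in.
R_nwl = 0.6 × 100 × 0.2651 × 15 = 238.6 kip (longitudinal, 2 welds).
R_nwt = 0.6 × 100 × 0.2651 × 4 = 63.63 kip (transverse, base value).
(i) R_nwl + R_nwt = 302.2 kip; (ii) 0.85 R_nwl + 1.5 R_nwt = 298.3 kip.
R_n = max = 302.2 kip [governs: (i)]; φR_n = 226.7 kip.

φR_n ≈ 227 kip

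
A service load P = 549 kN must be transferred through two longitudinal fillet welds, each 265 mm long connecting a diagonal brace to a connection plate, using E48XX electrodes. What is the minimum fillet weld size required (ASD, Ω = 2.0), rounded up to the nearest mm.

E48XX → F_EXX = 480 MPa.
Total weld length L = 530 mm.
Required throat t_e = P × Ω / (0.6 F_EXX × L) = 549 × 2.0 / (0.6 × 480 × 530 × 10⁻³) = 7.193 mm.
Required leg w = t_e / 0.707 = 10.17 mm → use 11 mm.

w = 11 mm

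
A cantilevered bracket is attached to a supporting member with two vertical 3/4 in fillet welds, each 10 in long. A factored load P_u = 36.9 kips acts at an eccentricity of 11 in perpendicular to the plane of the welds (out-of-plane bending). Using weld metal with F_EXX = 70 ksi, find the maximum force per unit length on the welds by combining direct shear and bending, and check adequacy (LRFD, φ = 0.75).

L_w = 2 × 10 = 20 in; section modulus (unit throat) S = 2 × L²/6 = 33.33 in².
Direct shear f_v = P/L_w = 36.9/20 = 1.845 kip/in.
Moment M = P × e = 36.9 × 11 = 405.9 kip·in; bending f_b = M/S = 12.18 kip/in.
f_max = √(f_v² + f_b²) = √(1.845² + 12.18²) = 12.32 kip/in.
φr_n = 0.75 × 0.6 × 70 × (0.707 × 0.75) = 16.7 kip/in → adequate.

f_max ≈ 12.3 kip/in; adequate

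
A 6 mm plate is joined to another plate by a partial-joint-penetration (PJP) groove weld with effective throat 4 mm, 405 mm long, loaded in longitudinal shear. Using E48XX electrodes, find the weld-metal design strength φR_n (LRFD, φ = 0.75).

E48XX → F_EXX = 480 MPa.
Effective throat (given) t_e = 4 mm.
A_we = 4 × 405 = 1620 mm².
F_nw = 0.6 F_EXX = 288 MPa.
φR_n = 0.75 × 288 × 1620 × 10⁻³ = 349.9 kN.

φR_n ≈ 350 kN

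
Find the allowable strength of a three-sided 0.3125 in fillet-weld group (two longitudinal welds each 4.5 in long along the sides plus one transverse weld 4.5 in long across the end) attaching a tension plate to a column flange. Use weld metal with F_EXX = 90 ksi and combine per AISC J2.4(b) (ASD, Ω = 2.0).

t_e = 0.707 × 0.3125 = 0.2209 in.
R_nwl = 0.6 × 90 × 0.2209 × 9 = 107.4 kip (longitudinal, 2 welds).
R_nwt = 0.6 × 90 × 0.2209 × 4.5 = 53.69 kip (transverse, base value).
(i) R_nwl + R_nwt = 161.1 kip; (ii) 0.85 R_nwl + 1.5 R_nwt = 171.8 kip.
R_n = max = 171.8 kip [governs: (ii)]; R_n/Ω = 85.9 kip.

R_n/Ω ≈ 85.9 kip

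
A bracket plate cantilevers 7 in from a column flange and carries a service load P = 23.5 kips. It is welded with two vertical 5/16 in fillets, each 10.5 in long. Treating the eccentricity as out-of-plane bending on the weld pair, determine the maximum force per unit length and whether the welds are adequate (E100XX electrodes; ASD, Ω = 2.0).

f_max ≈ 4.61 kip/in; adequate

E100XX → F_EXX = 100 ksi.
L_w = 2 × 10.5 = 21 in; section modulus (unit throat) S = 2 × L²/6 = 36.75 in².
Direct shear f_v = P/L_w = 23.5/21 = 1.119 kip/in.
Moment M = P × e = 23.5 × 7 = 164.5 kip·in; bending f_b = M/S = 4.476 kip/in.
f_max = √(f_v² + f_b²) = √(1.119² + 4.476²) = 4.614 kip/in.
r_n/Ω = (1/2.0) × 0.6 × 100 × (0.707 × 0.3125) = 6.628 kip/in → adequate.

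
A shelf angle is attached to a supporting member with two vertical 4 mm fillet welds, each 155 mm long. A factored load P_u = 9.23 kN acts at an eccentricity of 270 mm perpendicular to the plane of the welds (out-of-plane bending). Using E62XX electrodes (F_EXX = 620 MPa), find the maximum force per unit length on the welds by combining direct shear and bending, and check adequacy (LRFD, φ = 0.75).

L_w = 2 × 155 = 310 mm; section modulus (unit throat) S = 2 × L²/6 = 8008 mm².
Direct shear f_v = P/L_w = 9.23×10³/310 = 29.77 N/mm.
Moment M = P × e = 9.23×10³ × 270 = 2492100 N·mm; bending f_b = M/S = 311.2 N/mm.
f_max = √(f_v² + f_b²) = √(29.77² + 311.2²) = 312.6 N/mm.
φr_n = 0.75 × 0.6 × 620 × (0.707 × 4) = 789 N/mm → adequate.

f_max ≈ 313 N/mm; adequate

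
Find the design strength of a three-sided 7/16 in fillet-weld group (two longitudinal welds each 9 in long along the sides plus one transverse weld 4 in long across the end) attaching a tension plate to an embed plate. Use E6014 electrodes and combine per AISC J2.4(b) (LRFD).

E60XX → F_EXX = 60 ksi.
t_e = 0.707 × 0.4375 = 0.3093 in.
R_nwl = 0.6 × 60 × 0.3093 × 18 = 200.4 kip (longitudinal, 2 welds).
R_nwt = 0.6 × 60 × 0.3093 × 4 = 44.54 kip (transverse, base value).
(i) R_nwl + R_nwt = 245 kip; (ii) 0.85 R_nwl + 1.5 R_nwt = 237.2 kip.
R_n = max = 245 kip [governs: (i)]; φR_n = 183.7 kip.

φR_n ≈ 184 kip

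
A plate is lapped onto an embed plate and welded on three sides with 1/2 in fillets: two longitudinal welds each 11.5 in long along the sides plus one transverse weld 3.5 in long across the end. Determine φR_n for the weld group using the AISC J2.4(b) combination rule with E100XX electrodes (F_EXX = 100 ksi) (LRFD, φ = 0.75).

φR_n ≈ 422 kip

t_e = 0.707 × 0.5 = 0.3535 in.
R_nwl = 0.6 × 100 × 0.3535 × 23 = 487.8 kip (longitudinal, 2 welds).
R_nwt = 0.6 × 100 × 0.3535 × 3.5 = 74.23 kip (transverse, base value).
(i) R_nwl + R_nwt = 562.1 kip; (ii) 0.85 R_nwl + 1.5 R_nwt = 526 kip.
R_n = max = 562.1 kip [governs: (i)]; φR_n = 421.5 kip.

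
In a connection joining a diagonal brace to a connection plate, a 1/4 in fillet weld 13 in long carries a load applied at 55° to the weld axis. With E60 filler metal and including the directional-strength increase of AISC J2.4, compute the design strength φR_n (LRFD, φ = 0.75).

φR_n ≈ 85 kip

E60XX → F_EXX = 60 ksi.
t_e = 0.707 × 0.25 = 0.1767 in; A_we = 0.1767 × 13 = 2.298 in².
Directional factor: 1.0 + 0.5 sin^1.5(55°) = 1.371.
F_nw = 0.6 × 60 × 1.371 = 49.35 ksi.
φR_n = 0.75 × 49.35 × 2.298 = 85.04 kip.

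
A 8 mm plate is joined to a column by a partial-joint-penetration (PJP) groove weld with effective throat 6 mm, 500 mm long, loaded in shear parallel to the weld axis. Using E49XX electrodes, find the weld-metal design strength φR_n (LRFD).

E49XX → F_EXX = 490 MPa.
Effective throat (given) t_e = 6 mm.
A_we = 6 × 500 = 3000 mm².
F_nw = 0.6 F_EXX = 294 MPa.
φR_n = 0.75 × 294 × 3000 × 10⁻³ = 661.5 kN.

φR_n ≈ 662 kN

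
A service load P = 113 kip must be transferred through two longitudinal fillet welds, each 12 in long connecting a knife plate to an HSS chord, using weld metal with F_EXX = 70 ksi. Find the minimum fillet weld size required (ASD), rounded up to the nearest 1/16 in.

w = 3/8 in

Total weld length L = 24 in.
Required throat t_e = P × Ω / (0.6 F_EXX × L) = 113 × 2.0 / (0.6 × 70 × 24) = 0.2242 in.
Required leg w = t_e / 0.707 = 0.3171 in → use 3/8 in.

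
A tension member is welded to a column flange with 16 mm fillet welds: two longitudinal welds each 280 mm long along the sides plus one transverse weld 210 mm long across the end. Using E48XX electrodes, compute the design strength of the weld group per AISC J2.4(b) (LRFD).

φR_n ≈ 1930 kN

E48XX → F_EXX = 480 MPa.
t_e = 0.707 × 16 = 11.31 mm.
R_nwl = 0.6 × 480 × 11.31 × 560 × 10⁻³ = 1824 kN (longitudinal, 2 welds).
R_nwt = 0.6 × 480 × 11.31 × 210 × 10⁻³ = 684.1 kN (transverse, base value).
(i) R_nwl + R_nwt = 2509 kN; (ii) 0.85 R_nwl + 1.5 R_nwt = 2577 kN.
R_n = max = 2577 kN [governs: (ii)]; φR_n = 1933 kN.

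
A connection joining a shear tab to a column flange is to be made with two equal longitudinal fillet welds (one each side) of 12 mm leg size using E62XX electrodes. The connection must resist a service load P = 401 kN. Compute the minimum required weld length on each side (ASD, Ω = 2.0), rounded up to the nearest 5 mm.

L = 130 mm on each side

E62XX → F_EXX = 620 MPa.
Throat t_e = 0.707 × 12 = 8.484 mm.
r_n/Ω = (0.6 × 620 × 8.484) / 2.0 = 1578 N/mm = 1.578 kN/mm.
L_req = P / (r_n/Ω) = 401 / 1.578 = 254.1 mm total.
Per side: 254.1 / 2 = 127.1 mm.
Round up → use L = 130 mm on each side.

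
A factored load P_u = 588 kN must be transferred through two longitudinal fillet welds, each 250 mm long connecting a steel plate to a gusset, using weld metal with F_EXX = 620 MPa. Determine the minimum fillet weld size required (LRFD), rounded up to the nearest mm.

Total weld length L = 500 mm.
Required throat t_e = P_u / (φ × 0.6 F_EXX × L) = 588 / (0.75 × 0.6 × 620 × 500 × 10⁻³) = 4.215 mm.
Required leg w = t_e / 0.707 = 5.962 mm → use 6 mm.

w = 6 mm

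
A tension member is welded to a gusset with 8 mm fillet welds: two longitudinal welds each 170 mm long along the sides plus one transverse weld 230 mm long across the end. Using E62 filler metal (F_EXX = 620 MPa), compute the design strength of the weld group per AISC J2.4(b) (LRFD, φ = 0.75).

φR_n ≈ 1000 kN

t_e = 0.707 × 8 = 5.656 mm.
R_nwl = 0.6 × 620 × 5.656 × 340 × 10⁻³ = 715.4 kN (longitudinal, 2 welds).
R_nwt = 0.6 × 620 × 5.656 × 230 × 10⁻³ = 483.9 kN (transverse, base value).
(i) R_nwl + R_nwt = 1199 kN; (ii) 0.85 R_nwl + 1.5 R_nwt = 1334 kN.
R_n = max = 1334 kN [governs: (ii)]; φR_n = 1000 kN.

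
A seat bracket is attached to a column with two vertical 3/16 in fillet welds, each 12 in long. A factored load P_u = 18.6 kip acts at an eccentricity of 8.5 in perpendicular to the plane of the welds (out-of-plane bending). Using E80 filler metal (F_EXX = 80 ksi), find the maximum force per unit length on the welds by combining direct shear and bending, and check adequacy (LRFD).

f_max ≈ 3.38 kip/in; adequate

L_w = 2 × 12 = 24 in; section modulus (unit throat) S = 2 × L²/6 = 48 in².
Direct shear f_v = P/L_w = 18.6/24 = 0.775 kip/in.
Moment M = P × e = 18.6 × 8.5 = 158.1 kip·in; bending f_b = M/S = 3.294 kip/in.
f_max = √(f_v² + f_b²) = √(0.775² + 3.294²) = 3.384 kip/in.
φr_n = 0.75 × 0.6 × 80 × (0.707 × 0.1875) = 4.772 kip/in → adequate.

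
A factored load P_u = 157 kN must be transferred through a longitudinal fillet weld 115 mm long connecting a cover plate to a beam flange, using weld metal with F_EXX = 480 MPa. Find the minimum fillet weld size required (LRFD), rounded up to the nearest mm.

Total weld length L = 115 mm.
Required throat t_e = P_u / (φ × 0.6 F_EXX × L) = 157 / (0.75 × 0.6 × 480 × 115 × 10⁻³) = 6.32 mm.
Required leg w = t_e / 0.707 = 8.94 mm → use 9 mm.

w = 9 mm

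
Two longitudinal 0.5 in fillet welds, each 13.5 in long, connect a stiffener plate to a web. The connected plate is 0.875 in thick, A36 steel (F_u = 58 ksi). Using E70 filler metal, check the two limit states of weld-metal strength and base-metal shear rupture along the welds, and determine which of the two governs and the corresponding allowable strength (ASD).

E70XX → F_EXX = 70 ksi.
t_e = 0.707 × 0.5 = 0.3535 in; L = 27 in.
Weld metal: R_n/Ω = (1/2.0) × 0.6 × 70 × 0.3535 × 27 = 200.4 kips.
Base metal (shear rupture): R_n/Ω = (1/2.0) × 0.6 × 58 × 0.875 × 27 = 411.1 kips.
Governing: weld metal.

R_n/Ω ≈ 200 kips (weld metal governs)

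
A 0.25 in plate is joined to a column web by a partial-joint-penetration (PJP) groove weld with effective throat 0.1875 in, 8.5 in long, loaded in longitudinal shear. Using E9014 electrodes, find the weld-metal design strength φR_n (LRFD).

E90XX → F_EXX = 90 ksi.
Effective throat (given) t_e = 0.1875 in.
A_we = 0.1875 × 8.5 = 1.594 in².
F_nw = 0.6 F_EXX = 54 ksi.
φR_n = 0.75 × 54 × 1.594 = 64.55 kips.

φR_n ≈ 64.5 kips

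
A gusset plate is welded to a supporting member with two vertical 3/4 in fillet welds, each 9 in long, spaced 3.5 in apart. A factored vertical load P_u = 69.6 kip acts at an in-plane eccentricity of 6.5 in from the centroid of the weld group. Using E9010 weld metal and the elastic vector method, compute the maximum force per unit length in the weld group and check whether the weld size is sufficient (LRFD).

f_max ≈ 14.2 kip/in; adequate

E90XX → F_EXX = 90 ksi.
Total weld length L_w = 18 in. Treat welds as unit-width lines.
Polar moment about centroid: J = 2[d³/12 + d(b/2)²] = 2[9³/12 + 9×1.75²] = 176.6 in³.
Direct shear f_v = P/L_w = 69.6 / 18 = 3.867 kip/in (vertical).
Torsion M = P·e = 69.6 × 6.5 = 452.4 kip·in.
Critical point at (x, y) = (1.75, 4.5) from centroid. f_tx = M·y/J = 11.53 kip/in; f_ty = M·x/J = 4.482 kip/in.
Resultant f_max = √[f_tx² + (f_v + f_ty)²] = √[11.53² + (3.867 + 4.482)²] = 14.23 kip/in.
Capacity per unit length: φr_n = 0.75 × 0.6 × 90 × (0.707 × 0.75) = 21.48 kip/in.
14.23 ≤ 21.48 → adequate.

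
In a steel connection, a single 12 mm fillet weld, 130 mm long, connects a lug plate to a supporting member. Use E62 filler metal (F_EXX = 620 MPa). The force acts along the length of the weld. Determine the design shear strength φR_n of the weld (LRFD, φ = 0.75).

φR_n ≈ 308 kN

Effective throat t_e = 0.707 × 12 = 8.484 mm.
Total length L = 130 mm; A_we = 8.484 × 130 = 1103 mm².
F_nw = 0.6 F_EXX = 0.6 × 620 = 372 MPa.
φR_n = 0.75 × 372 × 1103 × 10⁻³ = 307.7 kN.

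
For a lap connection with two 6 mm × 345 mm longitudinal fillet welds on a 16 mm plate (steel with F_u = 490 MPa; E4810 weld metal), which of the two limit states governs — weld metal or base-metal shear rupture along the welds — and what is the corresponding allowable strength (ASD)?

R_n/Ω ≈ 421 kN (weld metal governs)

E48XX → F_EXX = 480 MPa.
t_e = 0.707 × 6 = 4.242 mm; L = 690 mm.
Weld metal: R_n/Ω = (1/2.0) × 0.6 × 480 × 4.242 × 690 × 10⁻³ = 421.5 kN.
Base metal (shear rupture): R_n/Ω = (1/2.0) × 0.6 × 490 × 16 × 690 × 10⁻³ = 1623 kN.
Governing: weld metal.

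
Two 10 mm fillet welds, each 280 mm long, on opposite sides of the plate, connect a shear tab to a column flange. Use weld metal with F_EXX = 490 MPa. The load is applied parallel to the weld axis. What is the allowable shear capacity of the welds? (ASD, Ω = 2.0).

R_n/Ω ≈ 582 kN

Effective throat t_e = 0.707 × 10 = 7.07 mm.
Total length L = 560 mm; A_we = 7.07 × 560 = 3959 mm².
F_nw = 0.6 F_EXX = 0.6 × 490 = 294 MPa.
R_n = 294 × 3959 × 10⁻³ = 1164 kN; R_n/Ω = 1164/2.0 = 582 kN.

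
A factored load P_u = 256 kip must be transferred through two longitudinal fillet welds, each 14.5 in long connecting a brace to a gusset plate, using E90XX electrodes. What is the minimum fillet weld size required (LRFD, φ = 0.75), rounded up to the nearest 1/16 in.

E90XX → F_EXX = 90 ksi.
Total weld length L = 29 in.
Required throat t_e = P_u / (φ × 0.6 F_EXX × L) = 256 / (0.75 × 0.6 × 90 × 29) = 0.218 in.
Required leg w = t_e / 0.707 = 0.3083 in → use 5/16 in.

w = 5/16 in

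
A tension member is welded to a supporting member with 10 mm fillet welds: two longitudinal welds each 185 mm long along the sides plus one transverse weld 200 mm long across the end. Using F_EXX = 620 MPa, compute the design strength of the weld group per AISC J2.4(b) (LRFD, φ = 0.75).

t_e = 0.707 × 10 = 7.07 mm.
R_nwl = 0.6 × 620 × 7.07 × 370 × 10⁻³ = 973.1 kN (longitudinal, 2 welds).
R_nwt = 0.6 × 620 × 7.07 × 200 × 10⁻³ = 526 kN (transverse, base value).
(i) R_nwl + R_nwt = 1499 kN; (ii) 0.85 R_nwl + 1.5 R_nwt = 1616 kN.
R_n = max = 1616 kN [governs: (ii)]; φR_n = 1212 kN.

φR_n ≈ 1210 kN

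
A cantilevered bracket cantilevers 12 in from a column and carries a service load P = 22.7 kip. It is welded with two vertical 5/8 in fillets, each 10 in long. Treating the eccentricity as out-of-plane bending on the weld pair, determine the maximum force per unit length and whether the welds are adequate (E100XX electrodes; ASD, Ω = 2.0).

E100XX → F_EXX = 100 ksi.
L_w = 2 × 10 = 20 in; section modulus (unit throat) S = 2 × L²/6 = 33.33 in².
Direct shear f_v = P/L_w = 22.7/20 = 1.135 kip/in.
Moment M = P × e = 22.7 × 12 = 272.4 kip·in; bending f_b = M/S = 8.172 kip/in.
f_max = √(f_v² + f_b²) = √(1.135² + 8.172²) = 8.25 kip/in.
r_n/Ω = (1/2.0) × 0.6 × 100 × (0.707 × 0.625) = 13.26 kip/in → adequate.

f_max ≈ 8.25 kip/in; adequate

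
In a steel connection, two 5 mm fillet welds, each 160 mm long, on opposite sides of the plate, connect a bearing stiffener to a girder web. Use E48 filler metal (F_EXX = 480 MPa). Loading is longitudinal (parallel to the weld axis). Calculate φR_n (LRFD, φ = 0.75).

φR_n ≈ 244 kN

Effective throat t_e = 0.707 × 5 = 3.535 mm.
Total length L = 320 mm; A_we = 3.535 × 320 = 1131 mm².
F_nw = 0.6 F_EXX = 0.6 × 480 = 288 MPa.
φR_n = 0.75 × 288 × 1131 × 10⁻³ = 244.3 kN.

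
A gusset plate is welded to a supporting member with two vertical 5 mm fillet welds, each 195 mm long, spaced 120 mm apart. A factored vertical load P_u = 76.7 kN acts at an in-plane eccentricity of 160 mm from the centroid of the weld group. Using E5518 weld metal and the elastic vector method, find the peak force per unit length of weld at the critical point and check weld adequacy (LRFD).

E55XX → F_EXX = 550 MPa.
Total weld length L_w = 390 mm. Treat welds as unit-width lines.
Polar moment about centroid: J = 2[d³/12 + d(b/2)²] = 2[195³/12 + 195×60²] = 2640000 mm³.
Direct shear f_v = P/L_w = 76.7×10³ / 390 = 196.7 N/mm (vertical).
Torsion M = P·e = 76.7×10³ × 160 = 12272000 N·mm.
Critical point at (x, y) = (60, 97.5) from centroid. f_tx = M·y/J = 453.3 N/mm; f_ty = M·x/J = 278.9 N/mm.
Resultant f_max = √[f_tx² + (f_v + f_ty)²] = √[453.3² + (196.7 + 278.9)²] = 657 N/mm.
Capacity per unit length: φr_n = 0.75 × 0.6 × 550 × (0.707 × 5) = 874.9 N/mm.
657 ≤ 874.9 → adequate.

f_max ≈ 657 N/mm; adequate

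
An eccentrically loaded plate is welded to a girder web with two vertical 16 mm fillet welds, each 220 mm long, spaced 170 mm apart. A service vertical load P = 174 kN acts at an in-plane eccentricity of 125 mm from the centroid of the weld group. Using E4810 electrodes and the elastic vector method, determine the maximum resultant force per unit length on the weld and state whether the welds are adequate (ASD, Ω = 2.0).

f_max ≈ 908 N/mm; adequate

E48XX → F_EXX = 480 MPa.
Total weld length L_w = 440 mm. Treat welds as unit-width lines.
Polar moment about centroid: J = 2[d³/12 + d(b/2)²] = 2[220³/12 + 220×85²] = 4954000 mm³.
Direct shear f_v = P/L_w = 174×10³ / 440 = 395.5 N/mm (vertical).
Torsion M = P·e = 174×10³ × 125 = 21750000 N·mm.
Critical point at (x, y) = (85, 110) from centroid. f_tx = M·y/J = 483 N/mm; f_ty = M·x/J = 373.2 N/mm.
Resultant f_max = √[f_tx² + (f_v + f_ty)²] = √[483² + (395.5 + 373.2)²] = 907.8 N/mm.
Capacity per unit length: r_n/Ω = (1/2.0) × 0.6 × 480 × (0.707 × 16) = 1629 N/mm.
907.8 ≤ 1629 → adequate.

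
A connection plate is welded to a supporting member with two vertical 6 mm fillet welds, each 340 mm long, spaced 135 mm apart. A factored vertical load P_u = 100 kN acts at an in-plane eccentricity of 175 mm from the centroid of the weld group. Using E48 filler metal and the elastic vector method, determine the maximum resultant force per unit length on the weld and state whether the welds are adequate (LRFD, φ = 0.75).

E48XX → F_EXX = 480 MPa.
Total weld length L_w = 680 mm. Treat welds as unit-width lines.
Polar moment about centroid: J = 2[d³/12 + d(b/2)²] = 2[340³/12 + 340×67.5²] = 9649000 mm³.
Direct shear f_v = P/L_w = 100×10³ / 680 = 147.1 N/mm (vertical).
Torsion M = P·e = 100×10³ × 175 = 17500000 N·mm.
Critical point at (x, y) = (67.5, 170) from centroid. f_tx = M·y/J = 308.3 N/mm; f_ty = M·x/J = 122.4 N/mm.
Resultant f_max = √[f_tx² + (f_v + f_ty)²] = √[308.3² + (147.1 + 122.4)²] = 409.5 N/mm.
Capacity per unit length: φr_n = 0.75 × 0.6 × 480 × (0.707 × 6) = 916.3 N/mm.
409.5 ≤ 916.3 → adequate.

f_max ≈ 409 N/mm; adequate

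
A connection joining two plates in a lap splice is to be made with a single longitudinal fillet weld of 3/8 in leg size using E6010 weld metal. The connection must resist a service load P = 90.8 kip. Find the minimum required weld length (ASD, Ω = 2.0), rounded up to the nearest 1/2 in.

E60XX → F_EXX = 60 ksi.
Throat t_e = 0.707 × 0.375 = 0.2651 in.
r_n/Ω = (0.6 × 60 × 0.2651) / 2.0 = 4.772 kip/in.
L_req = P / (r_n/Ω) = 90.8 / 4.772 = 19.03 in total.
Round up → use L = 19.5 in.

L = 19.5 in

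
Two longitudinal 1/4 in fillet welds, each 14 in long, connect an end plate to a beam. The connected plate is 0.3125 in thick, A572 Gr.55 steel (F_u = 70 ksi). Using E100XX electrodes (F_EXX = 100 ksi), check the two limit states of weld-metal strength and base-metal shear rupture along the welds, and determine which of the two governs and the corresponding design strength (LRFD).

φR_n ≈ 223 kips (weld metal governs)

t_e = 0.707 × 0.25 = 0.1767 in; L = 28 in.
Weld metal: φR_n = 0.75 × 0.6 × 100 × 0.1767 × 28 = 222.7 kips.
Base metal (shear rupture): φR_n = 0.75 × 0.6 × 70 × 0.3125 × 28 = 275.6 kips.
Governing: weld metal.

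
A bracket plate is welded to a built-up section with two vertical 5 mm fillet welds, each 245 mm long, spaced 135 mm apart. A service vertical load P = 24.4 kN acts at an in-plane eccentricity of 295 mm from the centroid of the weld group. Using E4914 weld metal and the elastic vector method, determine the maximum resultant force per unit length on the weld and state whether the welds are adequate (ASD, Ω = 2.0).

f_max ≈ 243 N/mm; adequate

E49XX → F_EXX = 490 MPa.
Total weld length L_w = 490 mm. Treat welds as unit-width lines.
Polar moment about centroid: J = 2[d³/12 + d(b/2)²] = 2[245³/12 + 245×67.5²] = 4684000 mm³.
Direct shear f_v = P/L_w = 24.4×10³ / 490 = 49.8 N/mm (vertical).
Torsion M = P·e = 24.4×10³ × 295 = 7198000 N·mm.
Critical point at (x, y) = (67.5, 122.5) from centroid. f_tx = M·y/J = 188.3 N/mm; f_ty = M·x/J = 103.7 N/mm.
Resultant f_max = √[f_tx² + (f_v + f_ty)²] = √[188.3² + (49.8 + 103.7)²] = 242.9 N/mm.
Capacity per unit length: r_n/Ω = (1/2.0) × 0.6 × 490 × (0.707 × 5) = 519.6 N/mm.
242.9 ≤ 519.6 → adequate.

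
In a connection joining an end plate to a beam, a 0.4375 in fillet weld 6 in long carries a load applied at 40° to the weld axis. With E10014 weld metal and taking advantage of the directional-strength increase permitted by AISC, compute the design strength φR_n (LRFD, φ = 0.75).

φR_n ≈ 105 kip

E100XX → F_EXX = 100 ksi.
t_e = 0.707 × 0.4375 = 0.3093 in; A_we = 0.3093 × 6 = 1.856 in².
Directional factor: 1.0 + 0.5 sin^1.5(40°) = 1.258.
F_nw = 0.6 × 100 × 1.258 = 75.46 ksi.
φR_n = 0.75 × 75.46 × 1.856 = 105 kip.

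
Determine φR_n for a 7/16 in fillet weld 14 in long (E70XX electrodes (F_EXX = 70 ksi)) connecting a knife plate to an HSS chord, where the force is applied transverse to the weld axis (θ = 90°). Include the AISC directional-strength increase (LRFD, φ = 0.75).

t_e = 0.707 × 0.4375 = 0.3093 in; A_we = 0.3093 × 14 = 4.33 in².
Directional factor: 1.0 + 0.5 sin^1.5(90°) = 1.5.
F_nw = 0.6 × 70 × 1.5 = 63 ksi.
φR_n = 0.75 × 63 × 4.33 = 204.6 kips.

φR_n ≈ 205 kips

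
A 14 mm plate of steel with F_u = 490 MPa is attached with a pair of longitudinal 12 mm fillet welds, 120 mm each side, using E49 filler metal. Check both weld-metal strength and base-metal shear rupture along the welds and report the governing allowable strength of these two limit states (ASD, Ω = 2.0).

R_n/Ω ≈ 299 kN (weld metal governs)

E49XX → F_EXX = 490 MPa.
t_e = 0.707 × 12 = 8.484 mm; L = 240 mm.
Weld metal: R_n/Ω = (1/2.0) × 0.6 × 490 × 8.484 × 240 × 10⁻³ = 299.3 kN.
Base metal (shear rupture): R_n/Ω = (1/2.0) × 0.6 × 490 × 14 × 240 × 10⁻³ = 493.9 kN.
Governing: weld metal.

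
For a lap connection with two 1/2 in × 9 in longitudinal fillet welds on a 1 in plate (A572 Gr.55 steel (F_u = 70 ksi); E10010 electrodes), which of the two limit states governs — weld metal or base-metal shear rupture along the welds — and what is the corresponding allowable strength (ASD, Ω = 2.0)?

E100XX → F_EXX = 100 ksi.
t_e = 0.707 × 0.5 = 0.3535 in; L = 18 in.
Weld metal: R_n/Ω = (1/2.0) × 0.6 × 100 × 0.3535 × 18 = 190.9 kips.
Base metal (shear rupture): R_n/Ω = (1/2.0) × 0.6 × 70 × 1 × 18 = 378 kips.
Governing: weld metal.

R_n/Ω ≈ 191 kips (weld metal governs)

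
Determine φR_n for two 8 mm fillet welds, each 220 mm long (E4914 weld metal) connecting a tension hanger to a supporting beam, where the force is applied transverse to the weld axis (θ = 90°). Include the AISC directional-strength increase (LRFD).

φR_n ≈ 823 kN

E49XX → F_EXX = 490 MPa.
t_e = 0.707 × 8 = 5.656 mm; A_we = 5.656 × 440 = 2489 mm².
Directional factor: 1.0 + 0.5 sin^1.5(90°) = 1.5.
F_nw = 0.6 × 490 × 1.5 = 441 MPa.
φR_n = 0.75 × 441 × 2489 × 10⁻³ = 823.1 kN.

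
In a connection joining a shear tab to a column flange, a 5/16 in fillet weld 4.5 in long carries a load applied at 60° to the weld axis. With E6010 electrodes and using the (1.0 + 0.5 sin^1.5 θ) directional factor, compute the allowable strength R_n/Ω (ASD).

E60XX → F_EXX = 60 ksi.
t_e = 0.707 × 0.3125 = 0.2209 in; A_we = 0.2209 × 4.5 = 0.9942 in².
Directional factor: 1.0 + 0.5 sin^1.5(60°) = 1.403.
F_nw = 0.6 × 60 × 1.403 = 50.51 ksi.
R_n/Ω = (50.51 × 0.9942) / 2.0 = 25.11 kips.

R_n/Ω ≈ 25.1 kips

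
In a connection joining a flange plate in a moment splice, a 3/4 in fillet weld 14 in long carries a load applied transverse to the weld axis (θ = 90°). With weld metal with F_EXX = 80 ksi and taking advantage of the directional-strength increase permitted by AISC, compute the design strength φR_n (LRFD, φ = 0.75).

t_e = 0.707 × 0.75 = 0.5302 in; A_we = 0.5302 × 14 = 7.423 in².
Directional factor: 1.0 + 0.5 sin^1.5(90°) = 1.5.
F_nw = 0.6 × 80 × 1.5 = 72 ksi.
φR_n = 0.75 × 72 × 7.423 = 400.9 kips.

φR_n ≈ 401 kips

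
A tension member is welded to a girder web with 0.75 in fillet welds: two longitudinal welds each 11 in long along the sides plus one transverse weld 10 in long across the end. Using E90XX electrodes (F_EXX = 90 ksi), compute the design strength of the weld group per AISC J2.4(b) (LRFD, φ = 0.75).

φR_n ≈ 724 kips

t_e = 0.707 × 0.75 = 0.5302 in.
R_nwl = 0.6 × 90 × 0.5302 × 22 = 629.9 kips (longitudinal, 2 welds).
R_nwt = 0.6 × 90 × 0.5302 × 10 = 286.3 kips (transverse, base value).
(i) R_nwl + R_nwt = 916.3 kips; (ii) 0.85 R_nwl + 1.5 R_nwt = 964.9 kips.
R_n = max = 964.9 kips [governs: (ii)]; φR_n = 723.7 kips.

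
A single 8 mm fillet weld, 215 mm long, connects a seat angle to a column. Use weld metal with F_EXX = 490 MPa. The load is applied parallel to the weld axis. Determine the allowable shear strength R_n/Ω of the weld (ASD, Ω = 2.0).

R_n/Ω ≈ 179 kN

Effective throat t_e = 0.707 × 8 = 5.656 mm.
Total length L = 215 mm; A_we = 5.656 × 215 = 1216 mm².
F_nw = 0.6 F_EXX = 0.6 × 490 = 294 MPa.
R_n = 294 × 1216 × 10⁻³ = 357.5 kN; R_n/Ω = 357.5/2.0 = 178.8 kN.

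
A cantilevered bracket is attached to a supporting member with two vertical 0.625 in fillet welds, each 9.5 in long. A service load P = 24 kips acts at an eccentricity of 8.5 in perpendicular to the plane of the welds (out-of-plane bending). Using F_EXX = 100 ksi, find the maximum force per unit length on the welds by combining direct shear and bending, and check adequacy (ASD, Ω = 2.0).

L_w = 2 × 9.5 = 19 in; section modulus (unit throat) S = 2 × L²/6 = 30.08 in².
Direct shear f_v = P/L_w = 24/19 = 1.263 kip/in.
Moment M = P × e = 24 × 8.5 = 204 kip·in; bending f_b = M/S = 6.781 kip/in.
f_max = √(f_v² + f_b²) = √(1.263² + 6.781²) = 6.898 kip/in.
r_n/Ω = (1/2.0) × 0.6 × 100 × (0.707 × 0.625) = 13.26 kip/in → adequate.

f_max ≈ 6.9 kip/in; adequate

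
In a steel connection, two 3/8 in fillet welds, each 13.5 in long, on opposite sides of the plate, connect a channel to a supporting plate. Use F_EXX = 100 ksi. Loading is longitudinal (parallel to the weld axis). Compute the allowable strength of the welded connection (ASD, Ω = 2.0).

R_n/Ω ≈ 215 kip

Effective throat t_e = 0.707 × 0.375 = 0.2651 in.
Total length L = 27 in; A_we = 0.2651 × 27 = 7.158 in².
F_nw = 0.6 F_EXX = 0.6 × 100 = 60 ksi.
R_n = 60 × 7.158 = 429.5 kip; R_n/Ω = 429.5/2.0 = 214.8 kip.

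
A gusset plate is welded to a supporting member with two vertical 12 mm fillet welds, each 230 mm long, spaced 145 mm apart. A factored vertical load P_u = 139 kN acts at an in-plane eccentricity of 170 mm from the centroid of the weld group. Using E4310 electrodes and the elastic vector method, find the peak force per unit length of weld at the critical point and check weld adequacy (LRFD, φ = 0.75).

f_max ≈ 920 N/mm; adequate

E43XX → F_EXX = 430 MPa.
Total weld length L_w = 460 mm. Treat welds as unit-width lines.
Polar moment about centroid: J = 2[d³/12 + d(b/2)²] = 2[230³/12 + 230×72.5²] = 4446000 mm³.
Direct shear f_v = P/L_w = 139×10³ / 460 = 302.2 N/mm (vertical).
Torsion M = P·e = 139×10³ × 170 = 23630000 N·mm.
Critical point at (x, y) = (72.5, 115) from centroid. f_tx = M·y/J = 611.3 N/mm; f_ty = M·x/J = 385.4 N/mm.
Resultant f_max = √[f_tx² + (f_v + f_ty)²] = √[611.3² + (302.2 + 385.4)²] = 920 N/mm.
Capacity per unit length: φr_n = 0.75 × 0.6 × 430 × (0.707 × 12) = 1642 N/mm.
920 ≤ 1642 → adequate.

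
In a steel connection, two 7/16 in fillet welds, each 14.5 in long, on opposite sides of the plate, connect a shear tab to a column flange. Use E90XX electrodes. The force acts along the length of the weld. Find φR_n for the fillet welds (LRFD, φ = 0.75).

φR_n ≈ 363 kip

E90XX → F_EXX = 90 ksi.
Effective throat t_e = 0.707 × 0.4375 = 0.3093 in.
Total length L = 29 in; A_we = 0.3093 × 29 = 8.97 in².
F_nw = 0.6 F_EXX = 0.6 × 90 = 54 ksi.
φR_n = 0.75 × 54 × 8.97 = 363.3 kip.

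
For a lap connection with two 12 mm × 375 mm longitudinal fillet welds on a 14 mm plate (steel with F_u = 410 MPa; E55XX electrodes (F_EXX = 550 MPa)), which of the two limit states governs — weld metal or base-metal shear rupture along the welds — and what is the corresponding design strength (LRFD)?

t_e = 0.707 × 12 = 8.484 mm; L = 750 mm.
Weld metal: φR_n = 0.75 × 0.6 × 550 × 8.484 × 750 × 10⁻³ = 1575 kN.
Base metal (shear rupture): φR_n = 0.75 × 0.6 × 410 × 14 × 750 × 10⁻³ = 1937 kN.
Governing: weld metal.

φR_n ≈ 1570 kN (weld metal governs)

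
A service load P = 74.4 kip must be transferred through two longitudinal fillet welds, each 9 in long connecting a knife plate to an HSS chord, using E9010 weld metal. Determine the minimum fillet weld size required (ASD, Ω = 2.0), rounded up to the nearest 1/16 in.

E90XX → F_EXX = 90 ksi.
Total weld length L = 18 in.
Required throat t_e = P × Ω / (0.6 F_EXX × L) = 74.4 × 2.0 / (0.6 × 90 × 18) = 0.1531 in.
Required leg w = t_e / 0.707 = 0.2165 in → use 1/4 in.

w = 1/4 in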